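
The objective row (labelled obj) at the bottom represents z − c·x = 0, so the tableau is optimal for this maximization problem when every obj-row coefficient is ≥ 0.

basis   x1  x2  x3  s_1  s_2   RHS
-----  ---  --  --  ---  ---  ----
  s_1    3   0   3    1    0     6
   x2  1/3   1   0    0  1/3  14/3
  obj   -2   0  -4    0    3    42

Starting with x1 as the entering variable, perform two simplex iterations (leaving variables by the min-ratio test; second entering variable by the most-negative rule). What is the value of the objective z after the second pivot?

Ratio test on column x1 — row 1: 6/3 = 2; row 2: (14/3)/(1/3) = 14. Minimum is 2 at row 1 (s_1 leaves); pivot element 3.
Pivot on row 1; the obj-row RHS becomes 42 − (-2)·2 = 46.
Next entering variable (most negative obj-row entry -2): x3.
Ratio test on column x3 — row 1: 2/1 = 2; row 2: entry -1/3 ≤ 0. Minimum is 2 at row 1 (x1 leaves); pivot element 1.
After the second pivot the obj-row RHS is 46 − (-2)·2 = 50.

50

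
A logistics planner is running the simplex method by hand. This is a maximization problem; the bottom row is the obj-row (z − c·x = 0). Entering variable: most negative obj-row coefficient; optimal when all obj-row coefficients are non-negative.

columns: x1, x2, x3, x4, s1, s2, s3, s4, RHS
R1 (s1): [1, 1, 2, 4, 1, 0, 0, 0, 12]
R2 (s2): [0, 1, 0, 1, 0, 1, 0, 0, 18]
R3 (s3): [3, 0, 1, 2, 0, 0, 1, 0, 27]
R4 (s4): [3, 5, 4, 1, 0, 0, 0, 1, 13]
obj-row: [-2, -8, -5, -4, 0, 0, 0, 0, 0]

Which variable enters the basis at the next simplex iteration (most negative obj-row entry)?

Negative obj-row entries: x1: -2, x2: -8, x3: -5, x4: -4.
The most negative is -8 in column x2, so x2 enters.

x2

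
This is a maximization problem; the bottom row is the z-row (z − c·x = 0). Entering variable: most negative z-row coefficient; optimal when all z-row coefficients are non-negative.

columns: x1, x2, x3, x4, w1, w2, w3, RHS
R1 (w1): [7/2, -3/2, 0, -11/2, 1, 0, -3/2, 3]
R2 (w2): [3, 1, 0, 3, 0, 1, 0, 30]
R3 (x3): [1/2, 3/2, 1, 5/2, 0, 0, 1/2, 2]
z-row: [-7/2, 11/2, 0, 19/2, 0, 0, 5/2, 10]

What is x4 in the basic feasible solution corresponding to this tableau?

x4 is not in the basis, so in the current basic feasible solution x4 = 0.

0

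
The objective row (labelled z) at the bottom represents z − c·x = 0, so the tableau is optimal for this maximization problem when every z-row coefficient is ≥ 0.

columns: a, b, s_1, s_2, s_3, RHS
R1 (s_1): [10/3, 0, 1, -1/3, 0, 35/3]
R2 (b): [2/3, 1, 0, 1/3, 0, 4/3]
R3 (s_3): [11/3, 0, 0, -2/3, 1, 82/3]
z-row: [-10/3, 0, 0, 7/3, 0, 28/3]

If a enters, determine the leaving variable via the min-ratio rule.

b

Column a entries and ratios — s_1: (35/3)/(10/3) = 7/2; b: (4/3)/(2/3) = 2; s_3: (82/3)/(11/3) = 82/11.
Smallest ratio is 2 in the row of b, so b leaves.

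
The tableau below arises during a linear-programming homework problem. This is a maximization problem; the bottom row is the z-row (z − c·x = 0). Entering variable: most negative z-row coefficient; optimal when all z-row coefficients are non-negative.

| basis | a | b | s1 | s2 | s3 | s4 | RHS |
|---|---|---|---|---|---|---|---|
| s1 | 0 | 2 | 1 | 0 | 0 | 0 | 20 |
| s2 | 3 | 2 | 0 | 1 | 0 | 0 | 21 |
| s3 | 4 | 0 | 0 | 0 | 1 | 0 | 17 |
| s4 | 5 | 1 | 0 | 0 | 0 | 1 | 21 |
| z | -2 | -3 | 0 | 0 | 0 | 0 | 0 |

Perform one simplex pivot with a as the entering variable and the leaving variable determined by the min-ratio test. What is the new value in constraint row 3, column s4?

Ratio test on column a — row 1: entry 0 ≤ 0; row 2: 21/3 = 7; row 3: 17/4 = 17/4; row 4: 21/5 = 21/5. Minimum is 21/5 at row 4 (s4 leaves); pivot element 5.
Divide row 4 by 5; eliminate column a from the other rows.
Row 3 update in column s4: 0 − 4·(1/5) = -4/5.

-4/5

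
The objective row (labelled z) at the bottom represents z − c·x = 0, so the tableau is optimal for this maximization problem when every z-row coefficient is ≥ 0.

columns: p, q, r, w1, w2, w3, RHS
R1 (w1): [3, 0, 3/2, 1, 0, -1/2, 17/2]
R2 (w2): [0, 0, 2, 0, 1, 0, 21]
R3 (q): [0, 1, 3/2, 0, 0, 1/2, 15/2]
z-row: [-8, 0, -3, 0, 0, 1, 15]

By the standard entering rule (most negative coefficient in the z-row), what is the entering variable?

Negative z-row entries: p: -8, r: -3.
The most negative is -8 in column p, so p enters.

p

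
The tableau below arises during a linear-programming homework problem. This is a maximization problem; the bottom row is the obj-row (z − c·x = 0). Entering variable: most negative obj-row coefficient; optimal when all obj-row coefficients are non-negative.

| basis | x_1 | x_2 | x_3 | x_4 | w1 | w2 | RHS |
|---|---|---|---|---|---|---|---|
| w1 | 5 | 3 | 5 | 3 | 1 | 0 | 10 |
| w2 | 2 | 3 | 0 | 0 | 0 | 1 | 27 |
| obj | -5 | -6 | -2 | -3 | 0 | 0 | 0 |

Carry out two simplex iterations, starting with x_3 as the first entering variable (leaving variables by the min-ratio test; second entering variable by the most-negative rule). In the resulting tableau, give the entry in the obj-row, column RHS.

Ratio test on column x_3 — row 1: 10/5 = 2; row 2: entry 0 ≤ 0. Minimum is 2 at row 1 (w1 leaves); pivot element 5.
Divide row 1 by 5; eliminate column x_3 from the other rows.
Second iteration: most negative obj-row entry is -24/5 in column x_2, so x_2 enters.
Ratio test on column x_2 — row 1: 2/(3/5) = 10/3; row 2: 27/3 = 9. Minimum is 10/3 at row 1 (x_3 leaves); pivot element 3/5.
Divide row 1 by 3/5; eliminate column x_2 from the other rows.
After both pivots, the entry at the obj-row, column RHS is 20.

20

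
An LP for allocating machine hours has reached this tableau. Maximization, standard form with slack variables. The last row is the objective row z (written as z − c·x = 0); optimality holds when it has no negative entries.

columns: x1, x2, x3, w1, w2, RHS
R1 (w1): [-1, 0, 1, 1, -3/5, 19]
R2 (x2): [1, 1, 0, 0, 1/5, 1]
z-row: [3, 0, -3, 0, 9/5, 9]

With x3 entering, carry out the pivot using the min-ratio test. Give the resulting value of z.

66

Ratio test on column x3 — row 1: 19/1 = 19; row 2: entry 0 ≤ 0. Minimum is 19 at row 1 (w1 leaves); pivot element 1.
Pivot on row 1; the z-row RHS becomes 9 − (-3)·19 = 66.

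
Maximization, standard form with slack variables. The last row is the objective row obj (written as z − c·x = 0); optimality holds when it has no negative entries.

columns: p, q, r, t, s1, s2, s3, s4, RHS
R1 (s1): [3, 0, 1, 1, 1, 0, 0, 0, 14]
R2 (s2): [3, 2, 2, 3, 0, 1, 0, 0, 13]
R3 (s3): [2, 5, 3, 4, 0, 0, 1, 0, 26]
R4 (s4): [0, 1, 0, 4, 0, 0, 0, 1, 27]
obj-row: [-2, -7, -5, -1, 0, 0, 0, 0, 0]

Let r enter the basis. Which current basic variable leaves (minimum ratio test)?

Column r entries and ratios — s1: 14/1 = 14; s2: 13/2 = 13/2; s3: 26/3 = 26/3; s4: 0 ≤ 0, skip.
Smallest ratio is 13/2 in the row of s2, so s2 leaves.

s2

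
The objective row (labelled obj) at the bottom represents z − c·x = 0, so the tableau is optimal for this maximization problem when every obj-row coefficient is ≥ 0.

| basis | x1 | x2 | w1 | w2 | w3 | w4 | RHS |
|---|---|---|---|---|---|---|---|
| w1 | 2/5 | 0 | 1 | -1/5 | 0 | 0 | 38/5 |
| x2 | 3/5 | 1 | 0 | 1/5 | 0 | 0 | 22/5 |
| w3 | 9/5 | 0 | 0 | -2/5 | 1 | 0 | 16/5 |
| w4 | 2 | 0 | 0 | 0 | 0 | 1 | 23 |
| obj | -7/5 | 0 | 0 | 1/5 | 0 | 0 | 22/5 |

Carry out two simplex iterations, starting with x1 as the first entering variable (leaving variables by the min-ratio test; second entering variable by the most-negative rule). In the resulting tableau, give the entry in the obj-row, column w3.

Ratio test on column x1 — row 1: (38/5)/(2/5) = 19; row 2: (22/5)/(3/5) = 22/3; row 3: (16/5)/(9/5) = 16/9; row 4: 23/2 = 23/2. Minimum is 16/9 at row 3 (w3 leaves); pivot element 9/5.
Divide row 3 by 9/5; eliminate column x1 from the other rows.
Second iteration: most negative obj-row entry is -1/9 in column w2, so w2 enters.
Ratio test on column w2 — row 1: entry -1/9 ≤ 0; row 2: (10/3)/(1/3) = 10; row 3: entry -2/9 ≤ 0; row 4: (175/9)/(4/9) = 175/4. Minimum is 10 at row 2 (x2 leaves); pivot element 1/3.
Divide row 2 by 1/3; eliminate column w2 from the other rows.
After both pivots, the entry at the obj-row, column w3 is 2/3.

2/3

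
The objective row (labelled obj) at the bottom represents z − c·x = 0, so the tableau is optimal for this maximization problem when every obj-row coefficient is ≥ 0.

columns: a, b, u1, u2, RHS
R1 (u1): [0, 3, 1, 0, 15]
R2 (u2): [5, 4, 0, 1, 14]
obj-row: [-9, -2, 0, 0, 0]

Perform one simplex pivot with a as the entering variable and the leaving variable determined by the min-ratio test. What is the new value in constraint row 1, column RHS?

Ratio test on column a — row 1: entry 0 ≤ 0; row 2: 14/5 = 14/5. Minimum is 14/5 at row 2 (u2 leaves); pivot element 5.
Divide row 2 by 5; eliminate column a from the other rows.
Row 1 update in column RHS: 15 − 0·(14/5) = 15.

15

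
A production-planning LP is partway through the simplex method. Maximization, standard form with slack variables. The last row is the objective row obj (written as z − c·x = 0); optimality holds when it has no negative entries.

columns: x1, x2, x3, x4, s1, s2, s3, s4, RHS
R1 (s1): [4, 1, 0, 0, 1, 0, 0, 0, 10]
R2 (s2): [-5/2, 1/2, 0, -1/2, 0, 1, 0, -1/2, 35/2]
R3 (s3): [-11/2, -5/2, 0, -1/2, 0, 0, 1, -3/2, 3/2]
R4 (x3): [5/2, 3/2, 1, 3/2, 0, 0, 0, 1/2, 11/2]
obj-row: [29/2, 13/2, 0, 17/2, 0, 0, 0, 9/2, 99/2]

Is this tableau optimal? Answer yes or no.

yes

Every obj-row coefficient is ≥ 0, so the tableau is optimal.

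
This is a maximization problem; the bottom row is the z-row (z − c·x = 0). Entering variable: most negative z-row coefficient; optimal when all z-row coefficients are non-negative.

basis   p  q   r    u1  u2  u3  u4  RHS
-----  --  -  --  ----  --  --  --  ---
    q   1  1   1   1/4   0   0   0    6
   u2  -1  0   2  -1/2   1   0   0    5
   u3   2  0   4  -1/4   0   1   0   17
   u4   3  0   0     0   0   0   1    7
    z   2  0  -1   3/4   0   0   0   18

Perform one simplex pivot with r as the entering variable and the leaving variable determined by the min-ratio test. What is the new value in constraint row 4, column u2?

Ratio test on column r — row 1: 6/1 = 6; row 2: 5/2 = 5/2; row 3: 17/4 = 17/4; row 4: entry 0 ≤ 0. Minimum is 5/2 at row 2 (u2 leaves); pivot element 2.
Divide row 2 by 2; eliminate column r from the other rows.
Row 4 update in column u2: 0 − 0·(1/2) = 0.

0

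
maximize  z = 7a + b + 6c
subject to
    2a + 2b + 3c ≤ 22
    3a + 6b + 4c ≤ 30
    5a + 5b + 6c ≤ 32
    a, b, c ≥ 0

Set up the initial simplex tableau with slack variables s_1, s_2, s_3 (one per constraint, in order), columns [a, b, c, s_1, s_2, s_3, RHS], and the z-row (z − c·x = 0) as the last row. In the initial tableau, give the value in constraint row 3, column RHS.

32

The RHS of constraint 3 is b_3 = 32.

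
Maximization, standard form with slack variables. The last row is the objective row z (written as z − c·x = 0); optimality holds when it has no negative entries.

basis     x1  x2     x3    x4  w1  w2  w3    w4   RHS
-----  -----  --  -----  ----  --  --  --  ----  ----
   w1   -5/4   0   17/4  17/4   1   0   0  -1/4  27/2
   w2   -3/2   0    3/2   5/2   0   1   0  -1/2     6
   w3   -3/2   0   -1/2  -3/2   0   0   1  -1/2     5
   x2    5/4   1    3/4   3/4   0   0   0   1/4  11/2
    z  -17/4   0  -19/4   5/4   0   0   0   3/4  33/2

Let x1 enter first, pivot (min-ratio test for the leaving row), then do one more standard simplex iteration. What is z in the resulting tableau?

1089/25

Ratio test on column x1 — row 1: entry -5/4 ≤ 0; row 2: entry -3/2 ≤ 0; row 3: entry -3/2 ≤ 0; row 4: (11/2)/(5/4) = 22/5. Minimum is 22/5 at row 4 (x2 leaves); pivot element 5/4.
Pivot on row 4; the z-row RHS becomes 33/2 − (-17/4)·(22/5) = 176/5.
Next entering variable (most negative z-row entry -11/5): x3.
Ratio test on column x3 — row 1: 19/5 = 19/5; row 2: (63/5)/(12/5) = 21/4; row 3: (58/5)/(2/5) = 29; row 4: (22/5)/(3/5) = 22/3. Minimum is 19/5 at row 1 (w1 leaves); pivot element 5.
After the second pivot the z-row RHS is 176/5 − (-11/5)·(19/5) = 1089/25.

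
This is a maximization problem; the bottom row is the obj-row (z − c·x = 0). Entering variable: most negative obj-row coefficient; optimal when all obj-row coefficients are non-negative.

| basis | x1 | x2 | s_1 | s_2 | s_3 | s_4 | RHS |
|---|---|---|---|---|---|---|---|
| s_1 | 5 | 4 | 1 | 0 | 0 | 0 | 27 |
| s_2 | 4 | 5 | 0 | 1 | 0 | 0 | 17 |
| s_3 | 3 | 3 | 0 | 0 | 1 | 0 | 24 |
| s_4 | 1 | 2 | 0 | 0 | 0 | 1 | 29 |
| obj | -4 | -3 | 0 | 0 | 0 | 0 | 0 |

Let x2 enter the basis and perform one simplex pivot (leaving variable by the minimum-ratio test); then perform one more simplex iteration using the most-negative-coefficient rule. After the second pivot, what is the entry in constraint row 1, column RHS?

Ratio test on column x2 — row 1: 27/4 = 27/4; row 2: 17/5 = 17/5; row 3: 24/3 = 8; row 4: 29/2 = 29/2. Minimum is 17/5 at row 2 (s_2 leaves); pivot element 5.
Divide row 2 by 5; eliminate column x2 from the other rows.
Second iteration: most negative obj-row entry is -8/5 in column x1, so x1 enters.
Ratio test on column x1 — row 1: (67/5)/(9/5) = 67/9; row 2: (17/5)/(4/5) = 17/4; row 3: (69/5)/(3/5) = 23; row 4: entry -3/5 ≤ 0. Minimum is 17/4 at row 2 (x2 leaves); pivot element 4/5.
Divide row 2 by 4/5; eliminate column x1 from the other rows.
After both pivots, the entry at constraint row 1, column RHS is 23/4.

23/4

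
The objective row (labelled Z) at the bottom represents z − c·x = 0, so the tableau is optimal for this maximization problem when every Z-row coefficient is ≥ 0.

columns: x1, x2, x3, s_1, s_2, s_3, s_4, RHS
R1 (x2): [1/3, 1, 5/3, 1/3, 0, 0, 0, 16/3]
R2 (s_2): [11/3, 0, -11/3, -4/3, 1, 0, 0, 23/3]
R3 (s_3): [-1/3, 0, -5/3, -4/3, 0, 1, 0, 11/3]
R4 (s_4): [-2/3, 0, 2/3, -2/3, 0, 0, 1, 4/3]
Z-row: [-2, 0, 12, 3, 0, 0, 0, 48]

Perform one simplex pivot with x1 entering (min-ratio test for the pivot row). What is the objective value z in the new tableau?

574/11

Ratio test on column x1 — row 1: (16/3)/(1/3) = 16; row 2: (23/3)/(11/3) = 23/11; row 3: entry -1/3 ≤ 0; row 4: entry -2/3 ≤ 0. Minimum is 23/11 at row 2 (s_2 leaves); pivot element 11/3.
Pivot on row 2; the Z-row RHS becomes 48 − (-2)·(23/11) = 574/11.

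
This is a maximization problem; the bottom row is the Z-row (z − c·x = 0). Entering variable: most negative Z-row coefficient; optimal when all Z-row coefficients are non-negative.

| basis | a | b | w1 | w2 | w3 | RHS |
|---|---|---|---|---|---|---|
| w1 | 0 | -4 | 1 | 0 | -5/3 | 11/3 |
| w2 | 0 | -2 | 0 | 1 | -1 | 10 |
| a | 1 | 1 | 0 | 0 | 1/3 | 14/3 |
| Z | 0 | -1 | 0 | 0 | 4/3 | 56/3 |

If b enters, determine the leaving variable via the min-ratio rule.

a

Column b entries and ratios — w1: -4 ≤ 0, skip; w2: -2 ≤ 0, skip; a: (14/3)/1 = 14/3.
Smallest ratio is 14/3 in the row of a, so a leaves.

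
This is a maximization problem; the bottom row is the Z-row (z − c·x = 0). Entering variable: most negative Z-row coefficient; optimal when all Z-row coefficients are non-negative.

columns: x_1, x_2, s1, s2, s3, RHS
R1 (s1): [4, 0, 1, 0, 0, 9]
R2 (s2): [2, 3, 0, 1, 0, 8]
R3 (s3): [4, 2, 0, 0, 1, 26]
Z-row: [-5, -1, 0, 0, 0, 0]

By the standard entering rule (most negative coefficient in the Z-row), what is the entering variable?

x_1

Negative Z-row entries: x_1: -5, x_2: -1.
The most negative is -5 in column x_1, so x_1 enters.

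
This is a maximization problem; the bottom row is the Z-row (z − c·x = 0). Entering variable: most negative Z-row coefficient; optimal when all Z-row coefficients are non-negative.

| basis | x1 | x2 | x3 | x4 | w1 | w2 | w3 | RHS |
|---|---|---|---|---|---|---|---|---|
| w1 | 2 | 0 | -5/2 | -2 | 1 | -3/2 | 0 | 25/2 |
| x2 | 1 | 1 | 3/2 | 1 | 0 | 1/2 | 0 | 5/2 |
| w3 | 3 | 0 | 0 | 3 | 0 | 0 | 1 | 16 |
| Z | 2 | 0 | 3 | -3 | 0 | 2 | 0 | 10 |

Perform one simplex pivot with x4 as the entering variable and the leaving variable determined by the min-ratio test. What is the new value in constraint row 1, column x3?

Ratio test on column x4 — row 1: entry -2 ≤ 0; row 2: (5/2)/1 = 5/2; row 3: 16/3 = 16/3. Minimum is 5/2 at row 2 (x2 leaves); pivot element 1.
Divide row 2 by 1; eliminate column x4 from the other rows.
Row 1 update in column x3: -5/2 − (-2)·(3/2) = 1/2.

1/2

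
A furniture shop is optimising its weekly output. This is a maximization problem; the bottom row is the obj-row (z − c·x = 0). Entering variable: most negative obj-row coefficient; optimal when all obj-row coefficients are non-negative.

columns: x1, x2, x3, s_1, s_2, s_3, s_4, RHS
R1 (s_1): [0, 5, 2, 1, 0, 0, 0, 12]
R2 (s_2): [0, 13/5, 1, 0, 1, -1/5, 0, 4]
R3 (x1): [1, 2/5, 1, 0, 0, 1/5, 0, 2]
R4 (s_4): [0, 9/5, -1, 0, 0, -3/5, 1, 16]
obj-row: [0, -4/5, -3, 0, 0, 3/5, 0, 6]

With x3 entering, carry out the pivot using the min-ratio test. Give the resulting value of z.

Ratio test on column x3 — row 1: 12/2 = 6; row 2: 4/1 = 4; row 3: 2/1 = 2; row 4: entry -1 ≤ 0. Minimum is 2 at row 3 (x1 leaves); pivot element 1.
Pivot on row 3; the obj-row RHS becomes 6 − (-3)·2 = 12.

12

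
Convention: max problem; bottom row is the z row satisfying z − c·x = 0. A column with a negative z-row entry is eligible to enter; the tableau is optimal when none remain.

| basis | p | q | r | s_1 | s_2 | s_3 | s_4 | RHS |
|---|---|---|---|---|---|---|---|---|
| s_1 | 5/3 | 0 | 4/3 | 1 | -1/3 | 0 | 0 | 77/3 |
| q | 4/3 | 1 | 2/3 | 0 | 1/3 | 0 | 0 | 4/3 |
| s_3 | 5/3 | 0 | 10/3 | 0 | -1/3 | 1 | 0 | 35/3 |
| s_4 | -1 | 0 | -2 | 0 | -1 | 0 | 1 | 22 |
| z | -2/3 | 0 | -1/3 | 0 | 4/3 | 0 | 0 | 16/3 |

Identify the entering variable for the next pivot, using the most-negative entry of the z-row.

p

Negative z-row entries: p: -2/3, r: -1/3.
The most negative is -2/3 in column p, so p enters.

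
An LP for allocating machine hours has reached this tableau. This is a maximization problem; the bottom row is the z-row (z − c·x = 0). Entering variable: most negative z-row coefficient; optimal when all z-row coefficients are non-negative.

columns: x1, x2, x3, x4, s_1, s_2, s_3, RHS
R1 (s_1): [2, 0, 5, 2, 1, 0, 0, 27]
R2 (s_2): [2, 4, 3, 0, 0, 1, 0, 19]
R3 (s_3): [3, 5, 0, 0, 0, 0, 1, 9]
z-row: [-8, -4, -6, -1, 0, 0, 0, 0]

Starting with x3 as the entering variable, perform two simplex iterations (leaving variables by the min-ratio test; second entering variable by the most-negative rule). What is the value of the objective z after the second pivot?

Ratio test on column x3 — row 1: 27/5 = 27/5; row 2: 19/3 = 19/3; row 3: entry 0 ≤ 0. Minimum is 27/5 at row 1 (s_1 leaves); pivot element 5.
Pivot on row 1; the z-row RHS becomes 0 − (-6)·(27/5) = 162/5.
Next entering variable (most negative z-row entry -28/5): x1.
Ratio test on column x1 — row 1: (27/5)/(2/5) = 27/2; row 2: (14/5)/(4/5) = 7/2; row 3: 9/3 = 3. Minimum is 3 at row 3 (s_3 leaves); pivot element 3.
After the second pivot the z-row RHS is 162/5 − (-28/5)·3 = 246/5.

246/5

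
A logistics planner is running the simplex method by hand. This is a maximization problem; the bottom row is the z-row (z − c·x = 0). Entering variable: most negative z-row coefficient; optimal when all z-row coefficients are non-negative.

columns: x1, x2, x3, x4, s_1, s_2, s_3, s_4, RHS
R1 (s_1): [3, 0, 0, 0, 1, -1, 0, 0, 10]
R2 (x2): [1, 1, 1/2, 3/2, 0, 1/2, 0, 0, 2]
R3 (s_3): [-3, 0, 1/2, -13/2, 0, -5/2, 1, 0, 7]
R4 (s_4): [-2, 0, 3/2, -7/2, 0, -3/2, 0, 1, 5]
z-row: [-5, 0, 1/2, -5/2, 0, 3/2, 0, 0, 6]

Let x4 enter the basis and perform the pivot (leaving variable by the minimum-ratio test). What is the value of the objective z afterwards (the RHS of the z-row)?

Ratio test on column x4 — row 1: entry 0 ≤ 0; row 2: 2/(3/2) = 4/3; row 3: entry -13/2 ≤ 0; row 4: entry -7/2 ≤ 0. Minimum is 4/3 at row 2 (x2 leaves); pivot element 3/2.
Pivot on row 2; the z-row RHS becomes 6 − (-5/2)·(4/3) = 28/3.

28/3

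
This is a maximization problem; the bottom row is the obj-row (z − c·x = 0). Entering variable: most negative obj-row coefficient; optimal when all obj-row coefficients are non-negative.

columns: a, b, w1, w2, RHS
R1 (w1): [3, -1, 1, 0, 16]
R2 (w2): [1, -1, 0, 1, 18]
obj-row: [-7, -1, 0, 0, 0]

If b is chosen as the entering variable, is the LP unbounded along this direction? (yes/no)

Every constraint-row entry in column b is ≤ 0, so increasing b is unbounded.

yes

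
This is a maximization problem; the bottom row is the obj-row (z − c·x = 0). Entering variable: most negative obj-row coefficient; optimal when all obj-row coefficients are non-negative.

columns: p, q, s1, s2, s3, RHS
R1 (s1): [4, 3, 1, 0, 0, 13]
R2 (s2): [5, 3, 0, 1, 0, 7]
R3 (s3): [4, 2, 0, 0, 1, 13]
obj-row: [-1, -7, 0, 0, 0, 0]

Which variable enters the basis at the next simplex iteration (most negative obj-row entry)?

q

Negative obj-row entries: p: -1, q: -7.
The most negative is -7 in column q, so q enters.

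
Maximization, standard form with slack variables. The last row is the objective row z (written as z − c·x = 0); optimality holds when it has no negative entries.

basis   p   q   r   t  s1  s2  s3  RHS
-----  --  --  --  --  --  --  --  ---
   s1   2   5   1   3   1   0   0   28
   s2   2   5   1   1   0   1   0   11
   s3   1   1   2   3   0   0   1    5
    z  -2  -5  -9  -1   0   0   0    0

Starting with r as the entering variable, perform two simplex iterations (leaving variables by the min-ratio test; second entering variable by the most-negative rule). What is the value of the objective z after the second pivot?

211/9

Ratio test on column r — row 1: 28/1 = 28; row 2: 11/1 = 11; row 3: 5/2 = 5/2. Minimum is 5/2 at row 3 (s3 leaves); pivot element 2.
Pivot on row 3; the z-row RHS becomes 0 − (-9)·(5/2) = 45/2.
Next entering variable (most negative z-row entry -1/2): q.
Ratio test on column q — row 1: (51/2)/(9/2) = 17/3; row 2: (17/2)/(9/2) = 17/9; row 3: (5/2)/(1/2) = 5. Minimum is 17/9 at row 2 (s2 leaves); pivot element 9/2.
After the second pivot the z-row RHS is 45/2 − (-1/2)·(17/9) = 211/9.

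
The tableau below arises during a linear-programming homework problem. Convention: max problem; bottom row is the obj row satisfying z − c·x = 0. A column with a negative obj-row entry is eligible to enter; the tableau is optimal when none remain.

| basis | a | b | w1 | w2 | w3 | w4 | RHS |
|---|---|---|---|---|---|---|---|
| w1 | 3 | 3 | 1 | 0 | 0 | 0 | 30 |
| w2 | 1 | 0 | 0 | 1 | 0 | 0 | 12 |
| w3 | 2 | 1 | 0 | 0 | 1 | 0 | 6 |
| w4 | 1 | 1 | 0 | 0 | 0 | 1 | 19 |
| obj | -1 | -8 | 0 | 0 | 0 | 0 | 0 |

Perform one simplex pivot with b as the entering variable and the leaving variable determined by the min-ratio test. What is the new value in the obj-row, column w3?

8

Ratio test on column b — row 1: 30/3 = 10; row 2: entry 0 ≤ 0; row 3: 6/1 = 6; row 4: 19/1 = 19. Minimum is 6 at row 3 (w3 leaves); pivot element 1.
Divide row 3 by 1; eliminate column b from the other rows.
obj-row update in column w3: 0 − (-8)·1 = 8.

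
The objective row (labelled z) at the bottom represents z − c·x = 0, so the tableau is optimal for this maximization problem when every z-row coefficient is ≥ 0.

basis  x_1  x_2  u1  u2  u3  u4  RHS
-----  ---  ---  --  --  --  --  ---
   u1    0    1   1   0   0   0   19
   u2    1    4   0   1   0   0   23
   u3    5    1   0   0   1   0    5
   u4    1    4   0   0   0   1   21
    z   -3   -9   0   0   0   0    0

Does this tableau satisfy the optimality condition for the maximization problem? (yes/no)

The z-row has a negative entry -9 in column x_2, so it is not optimal.

no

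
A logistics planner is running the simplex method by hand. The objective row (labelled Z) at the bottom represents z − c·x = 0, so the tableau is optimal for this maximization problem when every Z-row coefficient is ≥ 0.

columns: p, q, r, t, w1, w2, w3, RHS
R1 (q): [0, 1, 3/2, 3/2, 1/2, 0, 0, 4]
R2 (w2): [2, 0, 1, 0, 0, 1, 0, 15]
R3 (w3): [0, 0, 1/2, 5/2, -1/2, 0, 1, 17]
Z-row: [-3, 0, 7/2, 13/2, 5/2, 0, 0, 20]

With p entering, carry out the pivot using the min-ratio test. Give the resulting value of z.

85/2

Ratio test on column p — row 1: entry 0 ≤ 0; row 2: 15/2 = 15/2; row 3: entry 0 ≤ 0. Minimum is 15/2 at row 2 (w2 leaves); pivot element 2.
Pivot on row 2; the Z-row RHS becomes 20 − (-3)·(15/2) = 85/2.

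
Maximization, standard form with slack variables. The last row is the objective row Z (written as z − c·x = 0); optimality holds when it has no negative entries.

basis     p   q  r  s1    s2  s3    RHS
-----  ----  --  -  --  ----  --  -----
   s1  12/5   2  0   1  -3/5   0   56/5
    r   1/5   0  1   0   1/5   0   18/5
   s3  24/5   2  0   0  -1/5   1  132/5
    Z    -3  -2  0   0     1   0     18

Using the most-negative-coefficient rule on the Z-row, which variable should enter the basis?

Negative Z-row entries: p: -3, q: -2.
The most negative is -3 in column p, so p enters.

p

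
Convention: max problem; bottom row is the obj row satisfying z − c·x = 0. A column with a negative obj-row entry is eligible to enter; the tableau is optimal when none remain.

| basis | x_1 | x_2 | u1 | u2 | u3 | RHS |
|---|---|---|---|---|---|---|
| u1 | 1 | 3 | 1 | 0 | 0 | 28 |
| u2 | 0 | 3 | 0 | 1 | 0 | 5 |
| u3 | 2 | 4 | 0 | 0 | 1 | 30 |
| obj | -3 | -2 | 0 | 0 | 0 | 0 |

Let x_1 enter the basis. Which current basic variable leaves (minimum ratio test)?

Column x_1 entries and ratios — u1: 28/1 = 28; u2: 0 ≤ 0, skip; u3: 30/2 = 15.
Smallest ratio is 15 in the row of u3, so u3 leaves.

u3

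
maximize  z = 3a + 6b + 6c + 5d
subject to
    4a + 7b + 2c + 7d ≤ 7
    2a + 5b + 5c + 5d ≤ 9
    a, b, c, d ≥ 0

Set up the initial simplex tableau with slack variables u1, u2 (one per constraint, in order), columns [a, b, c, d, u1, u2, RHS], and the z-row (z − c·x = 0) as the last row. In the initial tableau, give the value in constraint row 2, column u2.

Slack u2 belongs to constraint 2; its column is the unit vector e_2, so the entry in row 2 is 1.

1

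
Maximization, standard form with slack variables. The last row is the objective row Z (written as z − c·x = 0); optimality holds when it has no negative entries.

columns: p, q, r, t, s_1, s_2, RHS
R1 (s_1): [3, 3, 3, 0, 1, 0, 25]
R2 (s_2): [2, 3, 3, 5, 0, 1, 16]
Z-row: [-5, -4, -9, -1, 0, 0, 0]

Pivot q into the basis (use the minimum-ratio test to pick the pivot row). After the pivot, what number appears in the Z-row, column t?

17/3

Ratio test on column q — row 1: 25/3 = 25/3; row 2: 16/3 = 16/3. Minimum is 16/3 at row 2 (s_2 leaves); pivot element 3.
Divide row 2 by 3; eliminate column q from the other rows.
Z-row update in column t: -1 − (-4)·(5/3) = 17/3.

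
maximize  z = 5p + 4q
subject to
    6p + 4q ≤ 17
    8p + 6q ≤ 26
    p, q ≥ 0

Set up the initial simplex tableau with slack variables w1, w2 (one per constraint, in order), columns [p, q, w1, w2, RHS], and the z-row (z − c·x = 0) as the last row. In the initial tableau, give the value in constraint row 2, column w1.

Slack w1 belongs to constraint 1; its column is the unit vector e_1, so the entry in row 2 is 0.

0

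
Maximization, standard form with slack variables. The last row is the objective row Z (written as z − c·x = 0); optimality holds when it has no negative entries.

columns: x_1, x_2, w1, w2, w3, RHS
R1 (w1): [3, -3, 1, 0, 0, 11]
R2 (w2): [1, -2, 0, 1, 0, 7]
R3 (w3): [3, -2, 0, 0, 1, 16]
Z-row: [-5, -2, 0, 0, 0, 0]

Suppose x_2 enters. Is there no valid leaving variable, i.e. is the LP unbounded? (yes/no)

yes

Every constraint-row entry in column x_2 is ≤ 0, so increasing x_2 is unbounded.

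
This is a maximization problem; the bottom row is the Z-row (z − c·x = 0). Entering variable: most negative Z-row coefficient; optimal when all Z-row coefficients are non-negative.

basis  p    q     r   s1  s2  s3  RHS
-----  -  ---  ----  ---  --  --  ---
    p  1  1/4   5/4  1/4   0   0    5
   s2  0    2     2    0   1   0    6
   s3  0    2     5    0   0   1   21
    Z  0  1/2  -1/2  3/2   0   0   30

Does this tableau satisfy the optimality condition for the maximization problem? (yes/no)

The Z-row has a negative entry -1/2 in column r, so it is not optimal.

no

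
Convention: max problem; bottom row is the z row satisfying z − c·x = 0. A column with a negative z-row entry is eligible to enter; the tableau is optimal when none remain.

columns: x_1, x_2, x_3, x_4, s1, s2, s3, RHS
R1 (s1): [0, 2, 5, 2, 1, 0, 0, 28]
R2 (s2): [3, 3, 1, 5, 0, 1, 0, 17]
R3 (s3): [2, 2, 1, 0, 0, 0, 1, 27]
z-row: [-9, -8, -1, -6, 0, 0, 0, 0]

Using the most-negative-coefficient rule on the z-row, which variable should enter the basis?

x_1

Negative z-row entries: x_1: -9, x_2: -8, x_3: -1, x_4: -6.
The most negative is -9 in column x_1, so x_1 enters.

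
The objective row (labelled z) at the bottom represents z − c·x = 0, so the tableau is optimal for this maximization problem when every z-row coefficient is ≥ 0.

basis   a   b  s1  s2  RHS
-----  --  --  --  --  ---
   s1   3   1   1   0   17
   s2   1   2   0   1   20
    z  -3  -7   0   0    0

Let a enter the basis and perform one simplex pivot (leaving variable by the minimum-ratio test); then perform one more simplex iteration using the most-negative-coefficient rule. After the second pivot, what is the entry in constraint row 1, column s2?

-1/5

Ratio test on column a — row 1: 17/3 = 17/3; row 2: 20/1 = 20. Minimum is 17/3 at row 1 (s1 leaves); pivot element 3.
Divide row 1 by 3; eliminate column a from the other rows.
Second iteration: most negative z-row entry is -6 in column b, so b enters.
Ratio test on column b — row 1: (17/3)/(1/3) = 17; row 2: (43/3)/(5/3) = 43/5. Minimum is 43/5 at row 2 (s2 leaves); pivot element 5/3.
Divide row 2 by 5/3; eliminate column b from the other rows.
After both pivots, the entry at constraint row 1, column s2 is -1/5.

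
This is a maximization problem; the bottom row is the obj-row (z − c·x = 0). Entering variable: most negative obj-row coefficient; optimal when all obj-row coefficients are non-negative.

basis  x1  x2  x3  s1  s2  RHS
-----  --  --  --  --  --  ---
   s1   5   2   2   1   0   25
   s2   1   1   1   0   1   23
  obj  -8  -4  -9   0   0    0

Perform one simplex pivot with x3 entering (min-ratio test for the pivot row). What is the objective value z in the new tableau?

225/2

Ratio test on column x3 — row 1: 25/2 = 25/2; row 2: 23/1 = 23. Minimum is 25/2 at row 1 (s1 leaves); pivot element 2.
Pivot on row 1; the obj-row RHS becomes 0 − (-9)·(25/2) = 225/2.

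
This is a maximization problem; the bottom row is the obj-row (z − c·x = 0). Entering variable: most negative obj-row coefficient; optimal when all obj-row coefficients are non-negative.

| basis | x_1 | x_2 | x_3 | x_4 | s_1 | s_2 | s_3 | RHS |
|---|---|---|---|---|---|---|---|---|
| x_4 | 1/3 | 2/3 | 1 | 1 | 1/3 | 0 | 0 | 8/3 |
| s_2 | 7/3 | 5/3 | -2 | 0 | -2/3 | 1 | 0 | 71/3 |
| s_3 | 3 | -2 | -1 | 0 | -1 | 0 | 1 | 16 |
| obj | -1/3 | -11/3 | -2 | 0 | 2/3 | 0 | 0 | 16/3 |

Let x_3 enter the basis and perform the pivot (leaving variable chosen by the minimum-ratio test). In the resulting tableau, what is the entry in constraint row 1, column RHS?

Ratio test on column x_3 — row 1: (8/3)/1 = 8/3; row 2: entry -2 ≤ 0; row 3: entry -1 ≤ 0. Minimum is 8/3 at row 1 (x_4 leaves); pivot element 1.
Divide row 1 by 1; eliminate column x_3 from the other rows.
In the new row 1, the RHS entry is the old entry divided by the pivot: (8/3)/1 = 8/3.

8/3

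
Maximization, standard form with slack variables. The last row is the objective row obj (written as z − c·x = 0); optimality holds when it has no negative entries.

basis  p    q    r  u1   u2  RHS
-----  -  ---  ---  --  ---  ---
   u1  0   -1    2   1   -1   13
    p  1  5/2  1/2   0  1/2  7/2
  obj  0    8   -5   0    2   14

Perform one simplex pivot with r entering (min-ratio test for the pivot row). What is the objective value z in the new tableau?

Ratio test on column r — row 1: 13/2 = 13/2; row 2: (7/2)/(1/2) = 7. Minimum is 13/2 at row 1 (u1 leaves); pivot element 2.
Pivot on row 1; the obj-row RHS becomes 14 − (-5)·(13/2) = 93/2.

93/2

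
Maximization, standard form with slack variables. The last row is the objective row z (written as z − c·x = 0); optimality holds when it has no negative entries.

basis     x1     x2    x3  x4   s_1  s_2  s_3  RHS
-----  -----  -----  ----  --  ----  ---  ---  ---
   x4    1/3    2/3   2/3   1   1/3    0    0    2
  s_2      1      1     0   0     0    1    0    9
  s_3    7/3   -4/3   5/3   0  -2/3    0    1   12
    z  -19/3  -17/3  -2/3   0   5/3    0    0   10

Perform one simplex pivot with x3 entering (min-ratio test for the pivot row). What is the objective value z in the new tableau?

Ratio test on column x3 — row 1: 2/(2/3) = 3; row 2: entry 0 ≤ 0; row 3: 12/(5/3) = 36/5. Minimum is 3 at row 1 (x4 leaves); pivot element 2/3.
Pivot on row 1; the z-row RHS becomes 10 − (-2/3)·3 = 12.

12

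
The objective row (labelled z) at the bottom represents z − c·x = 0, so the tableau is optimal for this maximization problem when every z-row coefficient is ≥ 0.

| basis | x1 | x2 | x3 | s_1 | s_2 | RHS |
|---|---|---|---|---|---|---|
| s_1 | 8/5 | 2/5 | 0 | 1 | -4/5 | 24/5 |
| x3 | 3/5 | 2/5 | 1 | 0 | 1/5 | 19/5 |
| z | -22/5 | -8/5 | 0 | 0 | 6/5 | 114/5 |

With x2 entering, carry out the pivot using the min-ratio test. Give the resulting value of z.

Ratio test on column x2 — row 1: (24/5)/(2/5) = 12; row 2: (19/5)/(2/5) = 19/2. Minimum is 19/2 at row 2 (x3 leaves); pivot element 2/5.
Pivot on row 2; the z-row RHS becomes 114/5 − (-8/5)·(19/2) = 38.

38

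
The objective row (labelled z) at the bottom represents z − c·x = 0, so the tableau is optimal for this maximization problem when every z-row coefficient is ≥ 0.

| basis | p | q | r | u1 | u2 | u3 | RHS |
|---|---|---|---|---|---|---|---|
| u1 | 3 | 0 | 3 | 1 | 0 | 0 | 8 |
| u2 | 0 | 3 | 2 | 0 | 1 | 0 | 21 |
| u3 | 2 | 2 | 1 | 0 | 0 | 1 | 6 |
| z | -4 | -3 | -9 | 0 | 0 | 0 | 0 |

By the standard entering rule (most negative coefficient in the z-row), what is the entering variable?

Negative z-row entries: p: -4, q: -3, r: -9.
The most negative is -9 in column r, so r enters.

r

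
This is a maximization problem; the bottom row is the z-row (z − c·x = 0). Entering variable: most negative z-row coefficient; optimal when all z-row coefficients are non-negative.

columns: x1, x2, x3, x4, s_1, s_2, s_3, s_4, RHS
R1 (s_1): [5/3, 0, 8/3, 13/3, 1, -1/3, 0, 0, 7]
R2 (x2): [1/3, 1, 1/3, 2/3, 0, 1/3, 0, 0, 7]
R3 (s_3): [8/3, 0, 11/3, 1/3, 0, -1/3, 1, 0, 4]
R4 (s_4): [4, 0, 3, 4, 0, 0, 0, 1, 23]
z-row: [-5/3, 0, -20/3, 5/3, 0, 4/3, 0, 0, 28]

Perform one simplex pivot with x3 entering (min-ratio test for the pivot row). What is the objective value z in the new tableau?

388/11

Ratio test on column x3 — row 1: 7/(8/3) = 21/8; row 2: 7/(1/3) = 21; row 3: 4/(11/3) = 12/11; row 4: 23/3 = 23/3. Minimum is 12/11 at row 3 (s_3 leaves); pivot element 11/3.
Pivot on row 3; the z-row RHS becomes 28 − (-20/3)·(12/11) = 388/11.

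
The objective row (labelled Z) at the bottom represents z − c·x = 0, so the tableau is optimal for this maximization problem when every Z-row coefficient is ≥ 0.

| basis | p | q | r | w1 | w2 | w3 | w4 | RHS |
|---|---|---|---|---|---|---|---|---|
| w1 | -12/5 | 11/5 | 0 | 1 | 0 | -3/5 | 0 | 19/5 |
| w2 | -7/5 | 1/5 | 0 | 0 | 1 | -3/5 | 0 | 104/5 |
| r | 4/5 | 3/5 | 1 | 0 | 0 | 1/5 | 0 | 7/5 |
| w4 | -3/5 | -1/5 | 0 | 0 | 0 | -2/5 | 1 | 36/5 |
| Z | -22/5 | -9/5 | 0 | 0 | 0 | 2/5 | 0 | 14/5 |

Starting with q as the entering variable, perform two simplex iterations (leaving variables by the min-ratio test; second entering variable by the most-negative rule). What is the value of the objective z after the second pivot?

15/2

Ratio test on column q — row 1: (19/5)/(11/5) = 19/11; row 2: (104/5)/(1/5) = 104; row 3: (7/5)/(3/5) = 7/3; row 4: entry -1/5 ≤ 0. Minimum is 19/11 at row 1 (w1 leaves); pivot element 11/5.
Pivot on row 1; the Z-row RHS becomes 14/5 − (-9/5)·(19/11) = 65/11.
Next entering variable (most negative Z-row entry -70/11): p.
Ratio test on column p — row 1: entry -12/11 ≤ 0; row 2: entry -13/11 ≤ 0; row 3: (4/11)/(16/11) = 1/4; row 4: entry -9/11 ≤ 0. Minimum is 1/4 at row 3 (r leaves); pivot element 16/11.
After the second pivot the Z-row RHS is 65/11 − (-70/11)·(1/4) = 15/2.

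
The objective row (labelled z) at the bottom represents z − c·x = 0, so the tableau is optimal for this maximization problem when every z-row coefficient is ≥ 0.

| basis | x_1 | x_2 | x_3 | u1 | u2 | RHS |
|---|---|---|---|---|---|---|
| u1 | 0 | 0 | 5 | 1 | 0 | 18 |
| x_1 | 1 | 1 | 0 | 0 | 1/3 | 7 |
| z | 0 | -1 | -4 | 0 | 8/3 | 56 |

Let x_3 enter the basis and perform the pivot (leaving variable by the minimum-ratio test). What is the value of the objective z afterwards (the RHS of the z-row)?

352/5

Ratio test on column x_3 — row 1: 18/5 = 18/5; row 2: entry 0 ≤ 0. Minimum is 18/5 at row 1 (u1 leaves); pivot element 5.
Pivot on row 1; the z-row RHS becomes 56 − (-4)·(18/5) = 352/5.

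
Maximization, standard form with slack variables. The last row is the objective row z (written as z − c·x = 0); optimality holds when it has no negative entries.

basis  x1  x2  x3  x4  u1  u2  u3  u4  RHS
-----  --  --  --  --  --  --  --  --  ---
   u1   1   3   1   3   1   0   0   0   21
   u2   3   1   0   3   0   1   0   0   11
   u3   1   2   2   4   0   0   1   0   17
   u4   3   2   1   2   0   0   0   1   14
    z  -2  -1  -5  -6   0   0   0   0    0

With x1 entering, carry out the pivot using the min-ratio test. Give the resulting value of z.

Ratio test on column x1 — row 1: 21/1 = 21; row 2: 11/3 = 11/3; row 3: 17/1 = 17; row 4: 14/3 = 14/3. Minimum is 11/3 at row 2 (u2 leaves); pivot element 3.
Pivot on row 2; the z-row RHS becomes 0 − (-2)·(11/3) = 22/3.

22/3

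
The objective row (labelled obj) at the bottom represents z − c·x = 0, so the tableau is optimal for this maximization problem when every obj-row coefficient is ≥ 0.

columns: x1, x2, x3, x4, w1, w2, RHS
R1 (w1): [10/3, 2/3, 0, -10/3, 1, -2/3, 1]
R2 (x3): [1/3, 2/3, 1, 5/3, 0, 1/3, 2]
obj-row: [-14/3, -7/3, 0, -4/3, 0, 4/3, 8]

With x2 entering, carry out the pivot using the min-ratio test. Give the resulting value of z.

23/2

Ratio test on column x2 — row 1: 1/(2/3) = 3/2; row 2: 2/(2/3) = 3. Minimum is 3/2 at row 1 (w1 leaves); pivot element 2/3.
Pivot on row 1; the obj-row RHS becomes 8 − (-7/3)·(3/2) = 23/2.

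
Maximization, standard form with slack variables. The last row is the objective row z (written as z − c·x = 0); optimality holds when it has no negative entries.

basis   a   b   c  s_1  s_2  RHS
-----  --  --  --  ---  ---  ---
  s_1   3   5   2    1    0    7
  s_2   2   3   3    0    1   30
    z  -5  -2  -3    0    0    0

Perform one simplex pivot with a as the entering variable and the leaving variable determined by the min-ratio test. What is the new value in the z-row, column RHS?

35/3

Ratio test on column a — row 1: 7/3 = 7/3; row 2: 30/2 = 15. Minimum is 7/3 at row 1 (s_1 leaves); pivot element 3.
Divide row 1 by 3; eliminate column a from the other rows.
z-row update in column RHS: 0 − (-5)·(7/3) = 35/3.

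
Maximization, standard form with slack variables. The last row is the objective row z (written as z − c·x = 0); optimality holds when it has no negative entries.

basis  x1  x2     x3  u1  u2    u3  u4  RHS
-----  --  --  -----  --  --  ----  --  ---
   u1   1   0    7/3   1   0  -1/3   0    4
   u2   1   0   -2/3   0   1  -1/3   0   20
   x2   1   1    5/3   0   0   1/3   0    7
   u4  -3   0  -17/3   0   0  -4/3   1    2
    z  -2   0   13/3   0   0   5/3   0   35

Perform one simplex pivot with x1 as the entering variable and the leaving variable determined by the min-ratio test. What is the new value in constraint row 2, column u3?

Ratio test on column x1 — row 1: 4/1 = 4; row 2: 20/1 = 20; row 3: 7/1 = 7; row 4: entry -3 ≤ 0. Minimum is 4 at row 1 (u1 leaves); pivot element 1.
Divide row 1 by 1; eliminate column x1 from the other rows.
Row 2 update in column u3: -1/3 − 1·(-1/3) = 0.

0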